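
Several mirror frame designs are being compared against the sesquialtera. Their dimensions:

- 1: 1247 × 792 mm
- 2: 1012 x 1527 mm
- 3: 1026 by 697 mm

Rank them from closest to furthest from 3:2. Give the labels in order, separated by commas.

2, 3, 1

1: 1247/792 ≈ 1.574 → |1.574 − 1.500| = 0.074
2: 1527/1012 ≈ 1.509 → |1.509 − 1.500| = 0.009
3: 1026/697 ≈ 1.472 → |1.472 − 1.500| = 0.028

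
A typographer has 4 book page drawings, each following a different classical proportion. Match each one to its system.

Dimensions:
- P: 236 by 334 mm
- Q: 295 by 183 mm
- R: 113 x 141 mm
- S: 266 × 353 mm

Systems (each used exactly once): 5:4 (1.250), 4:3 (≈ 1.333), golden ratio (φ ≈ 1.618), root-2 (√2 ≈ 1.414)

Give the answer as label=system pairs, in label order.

P = 334/236 ≈ 1.415 → root-2 (1.414)
Q = 295/183 ≈ 1.612 → golden ratio (1.618)
R = 141/113 ≈ 1.248 → 5:4 (1.250)
S = 353/266 ≈ 1.327 → 4:3 (1.333)

P=root-2, Q=golden ratio, R=5:4, S=4:3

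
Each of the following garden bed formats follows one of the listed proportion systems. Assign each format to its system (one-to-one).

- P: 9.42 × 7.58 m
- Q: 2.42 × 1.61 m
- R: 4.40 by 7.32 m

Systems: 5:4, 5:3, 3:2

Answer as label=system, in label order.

P = 9.42/7.58 ≈ 1.243 → 5:4 (1.250)
Q = 2.42/1.61 ≈ 1.503 → 3:2 (1.500)
R = 7.32/4.40 ≈ 1.664 → 5:3 (1.667)

P=5:4, Q=3:2, R=5:3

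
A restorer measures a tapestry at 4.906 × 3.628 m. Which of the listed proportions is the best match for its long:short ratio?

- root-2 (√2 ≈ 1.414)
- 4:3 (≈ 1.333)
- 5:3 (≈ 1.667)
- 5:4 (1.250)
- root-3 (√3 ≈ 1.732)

4:3

Ratio = 4.906 / 3.628 ≈ 1.352.
Distances: root-2 1.414 (Δ 0.062); 4:3 1.333 (Δ 0.019); 5:3 1.667 (Δ 0.315); 5:4 1.250 (Δ 0.102); root-3 1.732 (Δ 0.380).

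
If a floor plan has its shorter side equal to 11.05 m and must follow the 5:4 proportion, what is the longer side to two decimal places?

13.81 m

5:4 = 1.25000.
Longer side = 11.05 × 1.25000 ≈ 13.8125 → 13.81 m.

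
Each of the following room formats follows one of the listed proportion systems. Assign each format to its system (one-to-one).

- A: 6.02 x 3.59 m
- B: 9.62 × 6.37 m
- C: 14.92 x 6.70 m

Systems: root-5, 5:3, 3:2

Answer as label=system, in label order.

Ratios: A ≈ 1.677; B ≈ 1.510; C ≈ 2.227.
Targets: root-5 ≈ 2.236; 5:3 ≈ 1.667; 3:2 ≈ 1.500.

A=5:3, B=3:2, C=root-5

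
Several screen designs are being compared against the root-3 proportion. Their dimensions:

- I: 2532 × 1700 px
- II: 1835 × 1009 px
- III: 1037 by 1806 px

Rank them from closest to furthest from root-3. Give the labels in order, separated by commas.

III, II, I

I: 2532/1700 ≈ 1.489 → |1.489 − 1.732| = 0.243
II: 1835/1009 ≈ 1.819 → |1.819 − 1.732| = 0.087
III: 1806/1037 ≈ 1.742 → |1.742 − 1.732| = 0.010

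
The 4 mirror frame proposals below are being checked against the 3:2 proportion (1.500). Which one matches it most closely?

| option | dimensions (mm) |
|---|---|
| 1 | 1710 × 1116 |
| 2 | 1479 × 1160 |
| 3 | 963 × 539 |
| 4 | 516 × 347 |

Target 3:2 ≈ 1.500.
1: 1.532 (Δ0.032)  2: 1.275 (Δ0.225)  3: 1.787 (Δ0.287)  4: 1.487 (Δ0.013)

4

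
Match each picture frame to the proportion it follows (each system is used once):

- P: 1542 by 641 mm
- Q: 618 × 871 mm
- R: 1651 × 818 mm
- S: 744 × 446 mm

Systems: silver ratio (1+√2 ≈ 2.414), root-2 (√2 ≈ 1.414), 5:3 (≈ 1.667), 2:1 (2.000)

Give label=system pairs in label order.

P=silver ratio, Q=root-2, R=2:1, S=5:3

P = 1542/641 ≈ 2.406 → silver ratio (2.414)
Q = 871/618 ≈ 1.409 → root-2 (1.414)
R = 1651/818 ≈ 2.018 → 2:1 (2.000)
S = 744/446 ≈ 1.668 → 5:3 (1.667)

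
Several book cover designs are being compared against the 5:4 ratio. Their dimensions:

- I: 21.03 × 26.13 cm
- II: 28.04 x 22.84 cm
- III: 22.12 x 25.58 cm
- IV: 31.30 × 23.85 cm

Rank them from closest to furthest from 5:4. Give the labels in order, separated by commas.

I, II, IV, III

Ratios: I = 26.13 / 21.03 ≈ 1.243; II = 28.04 / 22.84 ≈ 1.228; III = 25.58 / 22.12 ≈ 1.156; IV = 31.30 / 23.85 ≈ 1.312.
|Δ from 1.250|: I 0.007; II 0.022; III 0.094; IV 0.062.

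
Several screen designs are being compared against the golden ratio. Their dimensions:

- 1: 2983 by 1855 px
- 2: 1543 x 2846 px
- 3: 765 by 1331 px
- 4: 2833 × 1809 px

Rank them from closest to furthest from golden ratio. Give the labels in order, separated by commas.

Ratios: 1 = 2983 / 1855 ≈ 1.608; 2 = 2846 / 1543 ≈ 1.844; 3 = 1331 / 765 ≈ 1.740; 4 = 2833 / 1809 ≈ 1.566.
|Δ from 1.618|: 1 0.010; 2 0.226; 3 0.122; 4 0.052.

1, 4, 3, 2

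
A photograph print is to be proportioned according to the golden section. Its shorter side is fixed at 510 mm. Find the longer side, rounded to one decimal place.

825.2 mm

golden ratio ≈ 1.61803.
Longer side = 510 × 1.61803 ≈ 825.195 → 825.2 mm.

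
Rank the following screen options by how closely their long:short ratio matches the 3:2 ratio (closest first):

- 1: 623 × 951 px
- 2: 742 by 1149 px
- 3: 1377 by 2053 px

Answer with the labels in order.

3, 1, 2

Ratios: 1 = 951 / 623 ≈ 1.526; 2 = 1149 / 742 ≈ 1.549; 3 = 2053 / 1377 ≈ 1.491.
|Δ from 1.500|: 1 0.026; 2 0.049; 3 0.009.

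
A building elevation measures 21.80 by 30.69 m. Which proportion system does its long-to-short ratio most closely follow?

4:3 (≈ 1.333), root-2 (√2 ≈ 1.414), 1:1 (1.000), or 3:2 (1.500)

root-2

30.69/21.80 ≈ 1.408. Nearest candidates are root-2 (1.414, off by 0.006) and 4:3 (1.333, off by 0.075).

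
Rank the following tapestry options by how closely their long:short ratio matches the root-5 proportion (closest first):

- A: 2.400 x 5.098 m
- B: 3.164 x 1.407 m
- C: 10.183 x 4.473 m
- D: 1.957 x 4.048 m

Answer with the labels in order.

B, C, A, D

A: 5.098/2.400 ≈ 2.124 → |2.124 − 2.236| = 0.112
B: 3.164/1.407 ≈ 2.249 → |2.249 − 2.236| = 0.013
C: 10.183/4.473 ≈ 2.277 → |2.277 − 2.236| = 0.041
D: 4.048/1.957 ≈ 2.068 → |2.068 − 2.236| = 0.168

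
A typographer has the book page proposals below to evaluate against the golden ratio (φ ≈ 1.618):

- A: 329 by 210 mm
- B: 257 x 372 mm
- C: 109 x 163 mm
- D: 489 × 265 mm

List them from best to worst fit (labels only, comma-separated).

A, C, B, D

Ratios: A = 329 / 210 ≈ 1.567; B = 372 / 257 ≈ 1.447; C = 163 / 109 ≈ 1.495; D = 489 / 265 ≈ 1.845.
|Δ from 1.618|: A 0.051; B 0.171; C 0.123; D 0.227.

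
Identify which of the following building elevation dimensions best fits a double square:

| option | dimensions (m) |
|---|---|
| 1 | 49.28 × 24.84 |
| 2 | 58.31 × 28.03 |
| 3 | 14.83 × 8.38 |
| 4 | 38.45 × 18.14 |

1

Target 2:1 ≈ 2.000.
1: 1.984 (Δ0.016)  2: 2.080 (Δ0.080)  3: 1.770 (Δ0.230)  4: 2.120 (Δ0.120)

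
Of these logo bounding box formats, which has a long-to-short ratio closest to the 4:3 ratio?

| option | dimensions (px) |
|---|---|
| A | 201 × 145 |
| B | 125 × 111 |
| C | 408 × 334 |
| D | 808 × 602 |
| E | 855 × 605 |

D

Ratios (long/short): A ≈ 1.386; B ≈ 1.126; C ≈ 1.222; D ≈ 1.342; E ≈ 1.413.
4:3 ≈ 1.333; option D is nearest (Δ 0.009).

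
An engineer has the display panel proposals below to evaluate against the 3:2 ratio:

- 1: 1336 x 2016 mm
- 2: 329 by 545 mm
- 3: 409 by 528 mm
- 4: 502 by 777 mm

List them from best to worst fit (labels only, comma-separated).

1, 4, 2, 3

1: 2016/1336 ≈ 1.509 → |1.509 − 1.500| = 0.009
2: 545/329 ≈ 1.657 → |1.657 − 1.500| = 0.157
3: 528/409 ≈ 1.291 → |1.291 − 1.500| = 0.209
4: 777/502 ≈ 1.548 → |1.548 − 1.500| = 0.048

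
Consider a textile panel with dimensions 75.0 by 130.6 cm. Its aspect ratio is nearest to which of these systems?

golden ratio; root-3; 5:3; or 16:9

root-3

130.6/75.0 ≈ 1.741. Nearest candidates are root-3 (1.732, off by 0.009) and 16:9 (1.778, off by 0.037).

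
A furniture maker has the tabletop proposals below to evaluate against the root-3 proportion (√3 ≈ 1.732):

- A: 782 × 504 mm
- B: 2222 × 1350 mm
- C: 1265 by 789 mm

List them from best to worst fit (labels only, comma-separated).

A: 782/504 ≈ 1.552 → |1.552 − 1.732| = 0.180
B: 2222/1350 ≈ 1.646 → |1.646 − 1.732| = 0.086
C: 1265/789 ≈ 1.603 → |1.603 − 1.732| = 0.129

B, C, A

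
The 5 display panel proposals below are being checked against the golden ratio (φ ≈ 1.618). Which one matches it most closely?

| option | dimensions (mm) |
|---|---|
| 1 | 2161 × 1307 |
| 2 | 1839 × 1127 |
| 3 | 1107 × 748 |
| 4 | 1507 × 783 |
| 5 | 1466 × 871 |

2

Target golden ratio ≈ 1.618.
1: 1.653 (Δ0.035)  2: 1.632 (Δ0.014)  3: 1.480 (Δ0.138)  4: 1.925 (Δ0.307)  5: 1.683 (Δ0.065)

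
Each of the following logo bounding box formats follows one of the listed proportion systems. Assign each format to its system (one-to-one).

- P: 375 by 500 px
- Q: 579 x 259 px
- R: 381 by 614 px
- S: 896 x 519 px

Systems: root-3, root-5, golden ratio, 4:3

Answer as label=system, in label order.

Ratios: P ≈ 1.333; Q ≈ 2.236; R ≈ 1.612; S ≈ 1.726.
Targets: root-3 ≈ 1.732; root-5 ≈ 2.236; golden ratio ≈ 1.618; 4:3 ≈ 1.333.

P=4:3, Q=root-5, R=golden ratio, S=root-3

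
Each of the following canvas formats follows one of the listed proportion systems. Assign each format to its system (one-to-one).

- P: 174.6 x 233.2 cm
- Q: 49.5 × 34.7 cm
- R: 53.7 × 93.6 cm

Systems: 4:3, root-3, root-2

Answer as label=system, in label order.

P = 233.2/174.6 ≈ 1.336 → 4:3 (1.333)
Q = 49.5/34.7 ≈ 1.427 → root-2 (1.414)
R = 93.6/53.7 ≈ 1.743 → root-3 (1.732)

P=4:3, Q=root-2, R=root-3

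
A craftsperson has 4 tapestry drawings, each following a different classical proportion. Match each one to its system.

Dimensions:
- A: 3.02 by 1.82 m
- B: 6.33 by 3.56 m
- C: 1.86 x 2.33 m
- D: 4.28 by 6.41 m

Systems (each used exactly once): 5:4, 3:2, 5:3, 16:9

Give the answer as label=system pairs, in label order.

A = 3.02/1.82 ≈ 1.659 → 5:3 (1.667)
B = 6.33/3.56 ≈ 1.778 → 16:9 (1.778)
C = 2.33/1.86 ≈ 1.253 → 5:4 (1.250)
D = 6.41/4.28 ≈ 1.498 → 3:2 (1.500)

A=5:3, B=16:9, C=5:4, D=3:2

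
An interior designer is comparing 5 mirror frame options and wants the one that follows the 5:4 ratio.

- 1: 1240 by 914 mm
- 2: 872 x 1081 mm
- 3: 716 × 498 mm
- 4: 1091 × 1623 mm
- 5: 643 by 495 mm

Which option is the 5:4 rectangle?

Ratios (long/short): 1 ≈ 1.357; 2 ≈ 1.240; 3 ≈ 1.438; 4 ≈ 1.488; 5 ≈ 1.299.
5:4 ≈ 1.250; option 2 is nearest (Δ 0.010).

2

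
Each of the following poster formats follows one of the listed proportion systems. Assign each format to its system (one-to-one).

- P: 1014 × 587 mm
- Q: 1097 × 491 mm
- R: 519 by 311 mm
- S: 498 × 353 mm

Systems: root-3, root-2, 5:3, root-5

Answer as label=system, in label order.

P=root-3, Q=root-5, R=5:3, S=root-2

Ratios: P ≈ 1.727; Q ≈ 2.234; R ≈ 1.669; S ≈ 1.411.
Targets: root-3 ≈ 1.732; root-2 ≈ 1.414; 5:3 ≈ 1.667; root-5 ≈ 2.236.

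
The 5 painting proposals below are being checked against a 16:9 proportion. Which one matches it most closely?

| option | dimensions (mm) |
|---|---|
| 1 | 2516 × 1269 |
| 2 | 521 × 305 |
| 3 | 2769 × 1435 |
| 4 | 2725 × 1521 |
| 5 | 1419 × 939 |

Ratios (long/short): 1 ≈ 1.983; 2 ≈ 1.708; 3 ≈ 1.930; 4 ≈ 1.792; 5 ≈ 1.511.
16:9 ≈ 1.778; option 4 is nearest (Δ 0.014).

4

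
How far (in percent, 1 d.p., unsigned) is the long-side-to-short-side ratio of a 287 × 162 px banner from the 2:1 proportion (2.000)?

Ratio = 287 / 162 ≈ 1.7716.
Ideal 2:1 = 2.0000. |1.7716 − 2.0000| / 2.0000 ≈ 11.42% → 11.4%.

11.4%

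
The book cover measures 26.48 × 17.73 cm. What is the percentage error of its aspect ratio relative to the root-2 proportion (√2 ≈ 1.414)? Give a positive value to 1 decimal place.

Ratio = 26.48 / 17.73 ≈ 1.4935.
Ideal root-2 ≈ 1.4142. |1.4935 − 1.4142| / 1.4142 ≈ 5.61% → 5.6%.

5.6%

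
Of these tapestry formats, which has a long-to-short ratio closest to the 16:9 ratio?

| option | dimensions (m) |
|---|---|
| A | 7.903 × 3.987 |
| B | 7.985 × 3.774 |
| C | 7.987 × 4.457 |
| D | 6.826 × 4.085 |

C

Ratios (long/short): A ≈ 1.982; B ≈ 2.116; C ≈ 1.792; D ≈ 1.671.
16:9 ≈ 1.778; option C is nearest (Δ 0.014).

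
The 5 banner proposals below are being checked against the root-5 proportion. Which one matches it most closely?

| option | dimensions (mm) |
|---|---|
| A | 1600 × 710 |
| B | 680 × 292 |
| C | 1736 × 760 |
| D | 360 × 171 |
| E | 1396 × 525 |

A

Target root-5 ≈ 2.236.
A: 2.254 (Δ0.018)  B: 2.329 (Δ0.093)  C: 2.284 (Δ0.048)  D: 2.105 (Δ0.131)  E: 2.659 (Δ0.423)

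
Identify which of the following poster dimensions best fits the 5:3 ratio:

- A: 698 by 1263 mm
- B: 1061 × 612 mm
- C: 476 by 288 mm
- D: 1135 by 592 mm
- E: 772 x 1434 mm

C

Target 5:3 ≈ 1.667.
A: 1.809 (Δ0.142)  B: 1.734 (Δ0.067)  C: 1.653 (Δ0.014)  D: 1.917 (Δ0.250)  E: 1.858 (Δ0.191)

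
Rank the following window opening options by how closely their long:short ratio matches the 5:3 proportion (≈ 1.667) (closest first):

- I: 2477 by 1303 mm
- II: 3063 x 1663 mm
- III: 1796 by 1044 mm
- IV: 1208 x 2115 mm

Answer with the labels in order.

III, IV, II, I

I: 2477/1303 ≈ 1.901 → |1.901 − 1.667| = 0.234
II: 3063/1663 ≈ 1.842 → |1.842 − 1.667| = 0.175
III: 1796/1044 ≈ 1.720 → |1.720 − 1.667| = 0.053
IV: 2115/1208 ≈ 1.751 → |1.751 − 1.667| = 0.084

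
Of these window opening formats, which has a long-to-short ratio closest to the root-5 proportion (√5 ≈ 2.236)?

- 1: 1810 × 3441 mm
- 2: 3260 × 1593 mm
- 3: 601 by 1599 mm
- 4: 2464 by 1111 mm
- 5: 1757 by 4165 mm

4

Ratios (long/short): 1 ≈ 1.901; 2 ≈ 2.046; 3 ≈ 2.661; 4 ≈ 2.218; 5 ≈ 2.371.
root-5 ≈ 2.236; option 4 is nearest (Δ 0.018).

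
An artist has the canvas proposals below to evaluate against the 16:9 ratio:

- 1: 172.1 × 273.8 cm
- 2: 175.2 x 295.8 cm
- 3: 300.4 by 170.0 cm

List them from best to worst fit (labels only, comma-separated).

Ratios: 1 = 273.8 / 172.1 ≈ 1.591; 2 = 295.8 / 175.2 ≈ 1.688; 3 = 300.4 / 170.0 ≈ 1.767.
|Δ from 1.778|: 1 0.187; 2 0.090; 3 0.011.

3, 2, 1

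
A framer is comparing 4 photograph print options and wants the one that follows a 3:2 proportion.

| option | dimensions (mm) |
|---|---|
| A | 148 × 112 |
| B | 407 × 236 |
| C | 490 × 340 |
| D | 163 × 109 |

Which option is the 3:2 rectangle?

Ratios (long/short): A ≈ 1.321; B ≈ 1.725; C ≈ 1.441; D ≈ 1.495.
3:2 ≈ 1.500; option D is nearest (Δ 0.005).

D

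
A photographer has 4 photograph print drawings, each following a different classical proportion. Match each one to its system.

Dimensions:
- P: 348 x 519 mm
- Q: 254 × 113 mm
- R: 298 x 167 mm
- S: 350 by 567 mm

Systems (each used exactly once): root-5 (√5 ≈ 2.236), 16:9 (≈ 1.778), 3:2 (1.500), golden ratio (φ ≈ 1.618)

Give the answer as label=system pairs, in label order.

P=3:2, Q=root-5, R=16:9, S=golden ratio

P = 519/348 ≈ 1.491 → 3:2 (1.500)
Q = 254/113 ≈ 2.248 → root-5 (2.236)
R = 298/167 ≈ 1.784 → 16:9 (1.778)
S = 567/350 ≈ 1.620 → golden ratio (1.618)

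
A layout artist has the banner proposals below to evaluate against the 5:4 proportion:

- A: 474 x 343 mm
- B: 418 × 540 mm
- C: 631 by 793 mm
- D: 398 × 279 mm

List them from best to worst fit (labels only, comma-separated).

A: 474/343 ≈ 1.382 → |1.382 − 1.250| = 0.132
B: 540/418 ≈ 1.292 → |1.292 − 1.250| = 0.042
C: 793/631 ≈ 1.257 → |1.257 − 1.250| = 0.007
D: 398/279 ≈ 1.427 → |1.427 − 1.250| = 0.177

C, B, A, D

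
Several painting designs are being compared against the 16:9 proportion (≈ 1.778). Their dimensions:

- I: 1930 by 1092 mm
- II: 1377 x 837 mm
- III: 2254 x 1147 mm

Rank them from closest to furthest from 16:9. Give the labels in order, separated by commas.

I, II, III

Ratios: I = 1930 / 1092 ≈ 1.767; II = 1377 / 837 ≈ 1.645; III = 2254 / 1147 ≈ 1.965.
|Δ from 1.778|: I 0.011; II 0.133; III 0.187.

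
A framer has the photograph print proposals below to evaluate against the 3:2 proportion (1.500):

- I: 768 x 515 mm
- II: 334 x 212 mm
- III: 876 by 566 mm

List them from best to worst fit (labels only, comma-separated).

I, III, II

I: 768/515 ≈ 1.491 → |1.491 − 1.500| = 0.009
II: 334/212 ≈ 1.575 → |1.575 − 1.500| = 0.075
III: 876/566 ≈ 1.548 → |1.548 − 1.500| = 0.048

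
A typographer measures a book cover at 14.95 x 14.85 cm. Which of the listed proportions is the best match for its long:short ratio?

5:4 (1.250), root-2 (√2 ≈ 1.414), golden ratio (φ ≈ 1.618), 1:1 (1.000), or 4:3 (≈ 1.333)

Ratio = 14.95 / 14.85 ≈ 1.007.
Distances: 5:4 1.250 (Δ 0.243); root-2 1.414 (Δ 0.407); golden ratio 1.618 (Δ 0.611); 1:1 1.000 (Δ 0.007); 4:3 1.333 (Δ 0.326).

1:1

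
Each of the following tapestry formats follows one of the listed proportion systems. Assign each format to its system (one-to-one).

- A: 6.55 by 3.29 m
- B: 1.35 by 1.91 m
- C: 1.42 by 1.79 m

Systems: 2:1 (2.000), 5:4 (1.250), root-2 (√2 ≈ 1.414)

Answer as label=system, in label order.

Ratios: A ≈ 1.991; B ≈ 1.415; C ≈ 1.261.
Targets: 2:1 ≈ 2.000; 5:4 ≈ 1.250; root-2 ≈ 1.414.

A=2:1, B=root-2, C=5:4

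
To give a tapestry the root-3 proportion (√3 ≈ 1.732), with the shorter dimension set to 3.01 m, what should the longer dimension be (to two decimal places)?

root-3 ≈ 1.73205.
Longer side = 3.01 × 1.73205 ≈ 5.2135 → 5.21 m.

5.21 m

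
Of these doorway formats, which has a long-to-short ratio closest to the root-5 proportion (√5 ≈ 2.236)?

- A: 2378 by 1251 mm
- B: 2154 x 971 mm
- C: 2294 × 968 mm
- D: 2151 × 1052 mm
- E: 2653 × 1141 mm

B

Ratios (long/short): A ≈ 1.901; B ≈ 2.218; C ≈ 2.370; D ≈ 2.045; E ≈ 2.325.
root-5 ≈ 2.236; option B is nearest (Δ 0.018).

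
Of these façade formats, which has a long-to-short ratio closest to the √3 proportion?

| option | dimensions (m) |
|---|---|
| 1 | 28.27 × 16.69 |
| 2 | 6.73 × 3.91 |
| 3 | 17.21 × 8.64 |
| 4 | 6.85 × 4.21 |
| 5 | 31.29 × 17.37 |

Ratios (long/short): 1 ≈ 1.694; 2 ≈ 1.721; 3 ≈ 1.992; 4 ≈ 1.627; 5 ≈ 1.801.
root-3 ≈ 1.732; option 2 is nearest (Δ 0.011).

2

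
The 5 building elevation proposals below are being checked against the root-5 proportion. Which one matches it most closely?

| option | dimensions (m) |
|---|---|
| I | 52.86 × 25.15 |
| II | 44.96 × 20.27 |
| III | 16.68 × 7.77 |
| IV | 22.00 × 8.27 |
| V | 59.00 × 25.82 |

Ratios (long/short): I ≈ 2.102; II ≈ 2.218; III ≈ 2.147; IV ≈ 2.660; V ≈ 2.285.
root-5 ≈ 2.236; option II is nearest (Δ 0.018).

II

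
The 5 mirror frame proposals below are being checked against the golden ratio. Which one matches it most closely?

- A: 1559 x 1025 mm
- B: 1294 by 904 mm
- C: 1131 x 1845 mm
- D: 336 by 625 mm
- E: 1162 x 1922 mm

Target golden ratio ≈ 1.618.
A: 1.521 (Δ0.097)  B: 1.431 (Δ0.187)  C: 1.631 (Δ0.013)  D: 1.860 (Δ0.242)  E: 1.654 (Δ0.036)

C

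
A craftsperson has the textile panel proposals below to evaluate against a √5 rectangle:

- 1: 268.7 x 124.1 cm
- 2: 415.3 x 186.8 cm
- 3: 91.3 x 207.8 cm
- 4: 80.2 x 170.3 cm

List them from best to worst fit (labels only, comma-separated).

2, 3, 1, 4

1: 268.7/124.1 ≈ 2.165 → |2.165 − 2.236| = 0.071
2: 415.3/186.8 ≈ 2.223 → |2.223 − 2.236| = 0.013
3: 207.8/91.3 ≈ 2.276 → |2.276 − 2.236| = 0.040
4: 170.3/80.2 ≈ 2.123 → |2.123 − 2.236| = 0.113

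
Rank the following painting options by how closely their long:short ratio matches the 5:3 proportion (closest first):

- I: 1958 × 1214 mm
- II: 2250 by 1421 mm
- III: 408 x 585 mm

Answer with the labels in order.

I, II, III

I: 1958/1214 ≈ 1.613 → |1.613 − 1.667| = 0.054
II: 2250/1421 ≈ 1.583 → |1.583 − 1.667| = 0.084
III: 585/408 ≈ 1.434 → |1.434 − 1.667| = 0.233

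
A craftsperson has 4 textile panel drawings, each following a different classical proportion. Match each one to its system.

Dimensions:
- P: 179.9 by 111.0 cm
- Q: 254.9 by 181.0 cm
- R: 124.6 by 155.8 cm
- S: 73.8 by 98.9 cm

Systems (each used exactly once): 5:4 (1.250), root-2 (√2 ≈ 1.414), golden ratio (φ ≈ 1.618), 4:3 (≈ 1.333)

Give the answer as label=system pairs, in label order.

P = 179.9/111.0 ≈ 1.621 → golden ratio (1.618)
Q = 254.9/181.0 ≈ 1.408 → root-2 (1.414)
R = 155.8/124.6 ≈ 1.250 → 5:4 (1.250)
S = 98.9/73.8 ≈ 1.340 → 4:3 (1.333)

P=golden ratio, Q=root-2, R=5:4, S=4:3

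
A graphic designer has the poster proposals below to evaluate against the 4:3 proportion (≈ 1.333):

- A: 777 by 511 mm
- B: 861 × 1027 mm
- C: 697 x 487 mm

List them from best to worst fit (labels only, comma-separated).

Ratios: A = 777 / 511 ≈ 1.521; B = 1027 / 861 ≈ 1.193; C = 697 / 487 ≈ 1.431.
|Δ from 1.333|: A 0.188; B 0.140; C 0.098.

C, B, A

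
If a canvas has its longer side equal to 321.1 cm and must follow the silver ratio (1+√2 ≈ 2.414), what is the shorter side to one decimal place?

133.0 cm

silver ratio ≈ 2.41421.
Shorter side = 321.1 ÷ 2.41421 ≈ 133.004 → 133.0 cm.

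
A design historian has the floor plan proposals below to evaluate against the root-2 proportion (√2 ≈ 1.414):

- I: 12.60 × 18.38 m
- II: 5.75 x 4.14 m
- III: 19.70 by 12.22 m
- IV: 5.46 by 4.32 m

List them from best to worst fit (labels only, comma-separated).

I: 18.38/12.60 ≈ 1.459 → |1.459 − 1.414| = 0.045
II: 5.75/4.14 ≈ 1.389 → |1.389 − 1.414| = 0.025
III: 19.70/12.22 ≈ 1.612 → |1.612 − 1.414| = 0.198
IV: 5.46/4.32 ≈ 1.264 → |1.264 − 1.414| = 0.150

II, I, IV, III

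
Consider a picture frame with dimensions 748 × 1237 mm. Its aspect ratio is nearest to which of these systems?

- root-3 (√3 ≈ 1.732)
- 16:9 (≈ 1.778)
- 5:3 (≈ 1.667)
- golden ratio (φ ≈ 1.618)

5:3

1237/748 ≈ 1.654. Nearest candidates are 5:3 (1.667, off by 0.013) and golden ratio (1.618, off by 0.036).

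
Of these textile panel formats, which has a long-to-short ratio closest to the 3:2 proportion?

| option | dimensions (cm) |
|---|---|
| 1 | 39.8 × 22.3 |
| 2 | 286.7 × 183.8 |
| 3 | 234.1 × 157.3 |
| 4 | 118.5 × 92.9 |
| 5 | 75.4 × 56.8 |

3

Ratios (long/short): 1 ≈ 1.785; 2 ≈ 1.560; 3 ≈ 1.488; 4 ≈ 1.276; 5 ≈ 1.327.
3:2 ≈ 1.500; option 3 is nearest (Δ 0.012).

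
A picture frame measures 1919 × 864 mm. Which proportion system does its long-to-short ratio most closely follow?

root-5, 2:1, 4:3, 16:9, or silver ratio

root-5

Ratio = 1919 / 864 ≈ 2.221.
Distances: root-5 2.236 (Δ 0.015); 2:1 2.000 (Δ 0.221); 4:3 1.333 (Δ 0.888); 16:9 1.778 (Δ 0.443); silver ratio 2.414 (Δ 0.193).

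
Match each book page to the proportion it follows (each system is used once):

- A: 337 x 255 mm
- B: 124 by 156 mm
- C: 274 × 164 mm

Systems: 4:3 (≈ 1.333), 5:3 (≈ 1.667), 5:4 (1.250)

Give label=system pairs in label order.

A=4:3, B=5:4, C=5:3

A = 337/255 ≈ 1.322 → 4:3 (1.333)
B = 156/124 ≈ 1.258 → 5:4 (1.250)
C = 274/164 ≈ 1.671 → 5:3 (1.667)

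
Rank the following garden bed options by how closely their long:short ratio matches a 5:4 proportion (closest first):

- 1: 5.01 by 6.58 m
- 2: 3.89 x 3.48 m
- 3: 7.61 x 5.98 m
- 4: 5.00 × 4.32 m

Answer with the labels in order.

Ratios: 1 = 6.58 / 5.01 ≈ 1.313; 2 = 3.89 / 3.48 ≈ 1.118; 3 = 7.61 / 5.98 ≈ 1.273; 4 = 5.00 / 4.32 ≈ 1.157.
|Δ from 1.250|: 1 0.063; 2 0.132; 3 0.023; 4 0.093.

3, 1, 4, 2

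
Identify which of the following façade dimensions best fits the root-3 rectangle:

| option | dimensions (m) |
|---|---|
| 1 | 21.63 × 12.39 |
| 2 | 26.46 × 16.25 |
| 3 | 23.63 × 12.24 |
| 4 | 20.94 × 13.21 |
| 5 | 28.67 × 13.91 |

Ratios (long/short): 1 ≈ 1.746; 2 ≈ 1.628; 3 ≈ 1.931; 4 ≈ 1.585; 5 ≈ 2.061.
root-3 ≈ 1.732; option 1 is nearest (Δ 0.014).

1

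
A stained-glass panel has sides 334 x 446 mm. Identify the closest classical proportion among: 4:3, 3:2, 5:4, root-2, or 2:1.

4:3

446/334 ≈ 1.335. Nearest candidates are 4:3 (1.333, off by 0.002) and root-2 (1.414, off by 0.079).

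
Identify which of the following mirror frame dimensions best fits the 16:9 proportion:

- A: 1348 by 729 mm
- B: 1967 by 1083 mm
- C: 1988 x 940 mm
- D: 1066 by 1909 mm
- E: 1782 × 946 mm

D

Target 16:9 ≈ 1.778.
A: 1.849 (Δ0.071)  B: 1.816 (Δ0.038)  C: 2.115 (Δ0.337)  D: 1.791 (Δ0.013)  E: 1.884 (Δ0.106)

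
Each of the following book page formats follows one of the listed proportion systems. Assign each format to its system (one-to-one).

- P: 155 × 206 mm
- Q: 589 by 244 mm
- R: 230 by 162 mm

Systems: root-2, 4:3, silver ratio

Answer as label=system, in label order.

Ratios: P ≈ 1.329; Q ≈ 2.414; R ≈ 1.420.
Targets: root-2 ≈ 1.414; 4:3 ≈ 1.333; silver ratio ≈ 2.414.

P=4:3, Q=silver ratio, R=root-2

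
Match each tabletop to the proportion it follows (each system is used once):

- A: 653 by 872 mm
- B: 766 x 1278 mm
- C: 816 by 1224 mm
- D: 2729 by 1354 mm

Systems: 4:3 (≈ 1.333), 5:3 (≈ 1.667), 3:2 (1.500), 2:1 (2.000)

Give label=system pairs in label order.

A=4:3, B=5:3, C=3:2, D=2:1

A = 872/653 ≈ 1.335 → 4:3 (1.333)
B = 1278/766 ≈ 1.668 → 5:3 (1.667)
C = 1224/816 ≈ 1.500 → 3:2 (1.500)
D = 2729/1354 ≈ 2.016 → 2:1 (2.000)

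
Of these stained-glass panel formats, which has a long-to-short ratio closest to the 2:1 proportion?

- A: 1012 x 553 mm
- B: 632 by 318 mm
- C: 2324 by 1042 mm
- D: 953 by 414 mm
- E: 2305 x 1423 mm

B

Ratios (long/short): A ≈ 1.830; B ≈ 1.987; C ≈ 2.230; D ≈ 2.302; E ≈ 1.620.
2:1 ≈ 2.000; option B is nearest (Δ 0.013).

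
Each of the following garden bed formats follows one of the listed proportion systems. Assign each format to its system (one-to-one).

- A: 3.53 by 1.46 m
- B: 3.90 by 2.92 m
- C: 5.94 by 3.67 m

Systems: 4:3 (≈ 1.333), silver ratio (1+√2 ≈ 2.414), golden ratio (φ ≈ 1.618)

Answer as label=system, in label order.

A=silver ratio, B=4:3, C=golden ratio

A = 3.53/1.46 ≈ 2.418 → silver ratio (2.414)
B = 3.90/2.92 ≈ 1.336 → 4:3 (1.333)
C = 5.94/3.67 ≈ 1.619 → golden ratio (1.618)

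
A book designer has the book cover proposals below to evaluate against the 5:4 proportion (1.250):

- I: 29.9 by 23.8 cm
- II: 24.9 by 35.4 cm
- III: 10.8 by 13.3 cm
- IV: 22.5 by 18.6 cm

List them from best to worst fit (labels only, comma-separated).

I, III, IV, II

Ratios: I = 29.9 / 23.8 ≈ 1.256; II = 35.4 / 24.9 ≈ 1.422; III = 13.3 / 10.8 ≈ 1.231; IV = 22.5 / 18.6 ≈ 1.210.
|Δ from 1.250|: I 0.006; II 0.172; III 0.019; IV 0.040.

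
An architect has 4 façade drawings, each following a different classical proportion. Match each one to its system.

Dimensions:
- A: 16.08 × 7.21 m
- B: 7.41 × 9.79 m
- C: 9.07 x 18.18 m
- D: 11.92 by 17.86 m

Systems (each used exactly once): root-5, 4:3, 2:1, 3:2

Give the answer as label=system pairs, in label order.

A=root-5, B=4:3, C=2:1, D=3:2

Ratios: A ≈ 2.230; B ≈ 1.321; C ≈ 2.004; D ≈ 1.498.
Targets: root-5 ≈ 2.236; 4:3 ≈ 1.333; 2:1 ≈ 2.000; 3:2 ≈ 1.500.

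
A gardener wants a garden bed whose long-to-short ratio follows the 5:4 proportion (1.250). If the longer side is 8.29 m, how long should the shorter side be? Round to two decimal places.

6.63 m

5:4 = 1.25000.
Shorter side = 8.29 ÷ 1.25000 ≈ 6.6320 → 6.63 m.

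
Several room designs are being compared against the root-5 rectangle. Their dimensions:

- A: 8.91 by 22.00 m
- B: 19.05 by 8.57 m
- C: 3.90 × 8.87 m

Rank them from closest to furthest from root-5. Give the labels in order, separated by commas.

B, C, A

Ratios: A = 22.00 / 8.91 ≈ 2.469; B = 19.05 / 8.57 ≈ 2.223; C = 8.87 / 3.90 ≈ 2.274.
|Δ from 2.236|: A 0.233; B 0.013; C 0.038.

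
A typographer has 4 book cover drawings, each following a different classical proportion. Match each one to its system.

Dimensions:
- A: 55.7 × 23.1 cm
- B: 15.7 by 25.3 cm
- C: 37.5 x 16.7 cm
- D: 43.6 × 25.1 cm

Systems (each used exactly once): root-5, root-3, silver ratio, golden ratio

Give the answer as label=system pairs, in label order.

A = 55.7/23.1 ≈ 2.411 → silver ratio (2.414)
B = 25.3/15.7 ≈ 1.611 → golden ratio (1.618)
C = 37.5/16.7 ≈ 2.246 → root-5 (2.236)
D = 43.6/25.1 ≈ 1.737 → root-3 (1.732)

A=silver ratio, B=golden ratio, C=root-5, D=root-3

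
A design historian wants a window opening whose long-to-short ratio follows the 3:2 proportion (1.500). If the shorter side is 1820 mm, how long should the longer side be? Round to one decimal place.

2730.0 mm

3:2 = 1.50000.
Longer side = 1820 × 1.50000 ≈ 2730.000 → 2730.0 mm.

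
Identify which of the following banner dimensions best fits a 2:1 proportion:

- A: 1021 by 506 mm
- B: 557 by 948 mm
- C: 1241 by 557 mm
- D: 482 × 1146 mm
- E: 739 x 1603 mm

A

Target 2:1 ≈ 2.000.
A: 2.018 (Δ0.018)  B: 1.702 (Δ0.298)  C: 2.228 (Δ0.228)  D: 2.378 (Δ0.378)  E: 2.169 (Δ0.169)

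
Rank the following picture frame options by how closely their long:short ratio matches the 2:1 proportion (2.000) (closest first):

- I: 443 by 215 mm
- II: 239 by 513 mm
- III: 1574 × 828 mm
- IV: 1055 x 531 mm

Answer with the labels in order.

I: 443/215 ≈ 2.060 → |2.060 − 2.000| = 0.060
II: 513/239 ≈ 2.146 → |2.146 − 2.000| = 0.146
III: 1574/828 ≈ 1.901 → |1.901 − 2.000| = 0.099
IV: 1055/531 ≈ 1.987 → |1.987 − 2.000| = 0.013

IV, I, III, II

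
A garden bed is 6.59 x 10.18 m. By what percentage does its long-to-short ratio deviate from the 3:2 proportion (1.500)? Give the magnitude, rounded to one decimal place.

Ratio = 10.18 / 6.59 ≈ 1.5448.
Ideal 3:2 = 1.5000. |1.5448 − 1.5000| / 1.5000 ≈ 2.99% → 3.0%.

3.0%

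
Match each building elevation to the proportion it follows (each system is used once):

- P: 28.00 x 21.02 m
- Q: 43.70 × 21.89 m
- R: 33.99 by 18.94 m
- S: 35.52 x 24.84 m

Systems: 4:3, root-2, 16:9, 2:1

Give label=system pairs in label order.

P=4:3, Q=2:1, R=16:9, S=root-2

P = 28.00/21.02 ≈ 1.332 → 4:3 (1.333)
Q = 43.70/21.89 ≈ 1.996 → 2:1 (2.000)
R = 33.99/18.94 ≈ 1.795 → 16:9 (1.778)
S = 35.52/24.84 ≈ 1.430 → root-2 (1.414)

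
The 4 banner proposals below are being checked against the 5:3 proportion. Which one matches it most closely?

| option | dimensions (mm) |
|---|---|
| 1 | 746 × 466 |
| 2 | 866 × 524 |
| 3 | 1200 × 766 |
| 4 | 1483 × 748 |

Target 5:3 ≈ 1.667.
1: 1.601 (Δ0.066)  2: 1.653 (Δ0.014)  3: 1.567 (Δ0.100)  4: 1.983 (Δ0.316)

2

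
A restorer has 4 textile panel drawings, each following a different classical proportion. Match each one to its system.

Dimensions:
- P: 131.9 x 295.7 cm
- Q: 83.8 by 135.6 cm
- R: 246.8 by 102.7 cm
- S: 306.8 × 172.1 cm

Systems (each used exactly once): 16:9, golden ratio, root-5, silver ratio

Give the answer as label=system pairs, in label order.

P=root-5, Q=golden ratio, R=silver ratio, S=16:9

P = 295.7/131.9 ≈ 2.242 → root-5 (2.236)
Q = 135.6/83.8 ≈ 1.618 → golden ratio (1.618)
R = 246.8/102.7 ≈ 2.403 → silver ratio (2.414)
S = 306.8/172.1 ≈ 1.783 → 16:9 (1.778)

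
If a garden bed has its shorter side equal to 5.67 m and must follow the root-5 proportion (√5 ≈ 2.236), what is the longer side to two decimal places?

12.68 m

root-5 ≈ 2.23607.
Longer side = 5.67 × 2.23607 ≈ 12.6785 → 12.68 m.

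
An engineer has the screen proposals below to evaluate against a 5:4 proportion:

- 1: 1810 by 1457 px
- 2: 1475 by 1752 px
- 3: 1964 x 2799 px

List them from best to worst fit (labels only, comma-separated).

1, 2, 3

Ratios: 1 = 1810 / 1457 ≈ 1.242; 2 = 1752 / 1475 ≈ 1.188; 3 = 2799 / 1964 ≈ 1.425.
|Δ from 1.250|: 1 0.008; 2 0.062; 3 0.175.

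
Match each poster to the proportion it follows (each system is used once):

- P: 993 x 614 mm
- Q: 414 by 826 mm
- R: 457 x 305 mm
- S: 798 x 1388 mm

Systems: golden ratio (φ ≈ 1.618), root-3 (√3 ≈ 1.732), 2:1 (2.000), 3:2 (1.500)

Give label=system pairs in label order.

Ratios: P ≈ 1.617; Q ≈ 1.995; R ≈ 1.498; S ≈ 1.739.
Targets: golden ratio ≈ 1.618; root-3 ≈ 1.732; 2:1 ≈ 2.000; 3:2 ≈ 1.500.

P=golden ratio, Q=2:1, R=3:2, S=root-3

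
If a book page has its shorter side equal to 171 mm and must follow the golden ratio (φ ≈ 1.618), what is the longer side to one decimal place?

276.7 mm

golden ratio ≈ 1.61803.
Longer side = 171 × 1.61803 ≈ 276.683 → 276.7 mm.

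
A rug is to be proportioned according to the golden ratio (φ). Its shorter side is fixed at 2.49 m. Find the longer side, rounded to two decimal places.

4.03 m

golden ratio ≈ 1.61803.
Longer side = 2.49 × 1.61803 ≈ 4.0289 → 4.03 m.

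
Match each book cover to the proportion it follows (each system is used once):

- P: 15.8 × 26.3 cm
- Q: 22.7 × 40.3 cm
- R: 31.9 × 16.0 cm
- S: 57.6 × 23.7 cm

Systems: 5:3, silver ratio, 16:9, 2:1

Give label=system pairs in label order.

Ratios: P ≈ 1.665; Q ≈ 1.775; R ≈ 1.994; S ≈ 2.430.
Targets: 5:3 ≈ 1.667; silver ratio ≈ 2.414; 16:9 ≈ 1.778; 2:1 ≈ 2.000.

P=5:3, Q=16:9, R=2:1, S=silver ratio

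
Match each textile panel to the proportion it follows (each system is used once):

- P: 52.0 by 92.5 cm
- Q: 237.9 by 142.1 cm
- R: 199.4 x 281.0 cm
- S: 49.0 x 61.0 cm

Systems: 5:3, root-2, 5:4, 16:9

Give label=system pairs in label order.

Ratios: P ≈ 1.779; Q ≈ 1.674; R ≈ 1.409; S ≈ 1.245.
Targets: 5:3 ≈ 1.667; root-2 ≈ 1.414; 5:4 ≈ 1.250; 16:9 ≈ 1.778.

P=16:9, Q=5:3, R=root-2, S=5:4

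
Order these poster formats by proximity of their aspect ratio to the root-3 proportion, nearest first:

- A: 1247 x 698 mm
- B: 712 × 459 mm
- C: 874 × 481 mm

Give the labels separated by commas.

A: 1247/698 ≈ 1.787 → |1.787 − 1.732| = 0.055
B: 712/459 ≈ 1.551 → |1.551 − 1.732| = 0.181
C: 874/481 ≈ 1.817 → |1.817 − 1.732| = 0.085

A, C, B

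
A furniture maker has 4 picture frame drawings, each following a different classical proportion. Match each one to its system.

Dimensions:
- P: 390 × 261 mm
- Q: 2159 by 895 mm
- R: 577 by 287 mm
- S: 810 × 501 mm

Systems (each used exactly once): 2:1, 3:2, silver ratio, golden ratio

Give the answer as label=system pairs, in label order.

P=3:2, Q=silver ratio, R=2:1, S=golden ratio

P = 390/261 ≈ 1.494 → 3:2 (1.500)
Q = 2159/895 ≈ 2.412 → silver ratio (2.414)
R = 577/287 ≈ 2.010 → 2:1 (2.000)
S = 810/501 ≈ 1.617 → golden ratio (1.618)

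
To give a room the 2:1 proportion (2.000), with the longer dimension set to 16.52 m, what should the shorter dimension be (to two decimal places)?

2:1 = 2.00000.
Shorter side = 16.52 ÷ 2.00000 ≈ 8.2600 → 8.26 m.

8.26 m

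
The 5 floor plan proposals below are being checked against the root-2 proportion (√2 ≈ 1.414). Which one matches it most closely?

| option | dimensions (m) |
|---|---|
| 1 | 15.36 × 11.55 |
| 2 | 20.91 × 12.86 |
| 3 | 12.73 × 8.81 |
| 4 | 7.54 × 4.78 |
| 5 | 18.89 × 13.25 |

5

Target root-2 ≈ 1.414.
1: 1.330 (Δ0.084)  2: 1.626 (Δ0.212)  3: 1.445 (Δ0.031)  4: 1.577 (Δ0.163)  5: 1.426 (Δ0.012)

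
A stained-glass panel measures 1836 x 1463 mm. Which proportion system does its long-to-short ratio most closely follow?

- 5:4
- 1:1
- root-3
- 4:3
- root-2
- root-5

1836/1463 ≈ 1.255. Nearest candidates are 5:4 (1.250, off by 0.005) and 4:3 (1.333, off by 0.078).

5:4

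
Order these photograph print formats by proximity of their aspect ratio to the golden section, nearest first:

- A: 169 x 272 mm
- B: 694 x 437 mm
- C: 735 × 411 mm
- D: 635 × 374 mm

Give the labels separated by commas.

Ratios: A = 272 / 169 ≈ 1.609; B = 694 / 437 ≈ 1.588; C = 735 / 411 ≈ 1.788; D = 635 / 374 ≈ 1.698.
|Δ from 1.618|: A 0.009; B 0.030; C 0.170; D 0.080.

A, B, D, C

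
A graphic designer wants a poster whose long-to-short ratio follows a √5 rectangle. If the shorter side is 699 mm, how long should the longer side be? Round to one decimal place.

root-5 ≈ 2.23607.
Longer side = 699 × 2.23607 ≈ 1563.013 → 1563.0 mm.

1563.0 mm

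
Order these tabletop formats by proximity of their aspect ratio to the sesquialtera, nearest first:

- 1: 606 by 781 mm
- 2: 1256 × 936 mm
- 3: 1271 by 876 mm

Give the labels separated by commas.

Ratios: 1 = 781 / 606 ≈ 1.289; 2 = 1256 / 936 ≈ 1.342; 3 = 1271 / 876 ≈ 1.451.
|Δ from 1.500|: 1 0.211; 2 0.158; 3 0.049.

3, 2, 1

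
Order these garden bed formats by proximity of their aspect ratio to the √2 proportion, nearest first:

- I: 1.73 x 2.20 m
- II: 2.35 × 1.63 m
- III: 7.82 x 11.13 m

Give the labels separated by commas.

I: 2.20/1.73 ≈ 1.272 → |1.272 − 1.414| = 0.142
II: 2.35/1.63 ≈ 1.442 → |1.442 − 1.414| = 0.028
III: 11.13/7.82 ≈ 1.423 → |1.423 − 1.414| = 0.009

III, II, I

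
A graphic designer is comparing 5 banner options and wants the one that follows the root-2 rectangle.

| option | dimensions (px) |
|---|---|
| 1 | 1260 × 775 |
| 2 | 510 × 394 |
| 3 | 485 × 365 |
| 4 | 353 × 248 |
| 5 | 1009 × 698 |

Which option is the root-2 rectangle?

Target root-2 ≈ 1.414.
1: 1.626 (Δ0.212)  2: 1.294 (Δ0.120)  3: 1.329 (Δ0.085)  4: 1.423 (Δ0.009)  5: 1.446 (Δ0.032)

4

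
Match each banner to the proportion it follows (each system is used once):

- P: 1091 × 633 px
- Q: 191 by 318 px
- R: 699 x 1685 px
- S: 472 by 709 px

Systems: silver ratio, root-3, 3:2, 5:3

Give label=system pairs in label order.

Ratios: P ≈ 1.724; Q ≈ 1.665; R ≈ 2.411; S ≈ 1.502.
Targets: silver ratio ≈ 2.414; root-3 ≈ 1.732; 3:2 ≈ 1.500; 5:3 ≈ 1.667.

P=root-3, Q=5:3, R=silver ratio, S=3:2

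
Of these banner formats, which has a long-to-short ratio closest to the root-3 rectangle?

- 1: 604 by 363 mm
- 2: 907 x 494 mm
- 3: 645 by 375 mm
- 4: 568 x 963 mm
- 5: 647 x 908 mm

3

Target root-3 ≈ 1.732.
1: 1.664 (Δ0.068)  2: 1.836 (Δ0.104)  3: 1.720 (Δ0.012)  4: 1.695 (Δ0.037)  5: 1.403 (Δ0.329)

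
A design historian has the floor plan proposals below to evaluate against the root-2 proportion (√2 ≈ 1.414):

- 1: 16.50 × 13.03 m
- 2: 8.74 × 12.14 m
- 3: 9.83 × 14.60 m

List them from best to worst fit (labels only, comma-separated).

Ratios: 1 = 16.50 / 13.03 ≈ 1.266; 2 = 12.14 / 8.74 ≈ 1.389; 3 = 14.60 / 9.83 ≈ 1.485.
|Δ from 1.414|: 1 0.148; 2 0.025; 3 0.071.

2, 3, 1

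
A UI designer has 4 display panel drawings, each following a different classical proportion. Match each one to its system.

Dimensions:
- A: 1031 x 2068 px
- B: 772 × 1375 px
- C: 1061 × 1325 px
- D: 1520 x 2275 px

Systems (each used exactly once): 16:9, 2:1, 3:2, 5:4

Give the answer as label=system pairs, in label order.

A=2:1, B=16:9, C=5:4, D=3:2

Ratios: A ≈ 2.006; B ≈ 1.781; C ≈ 1.249; D ≈ 1.497.
Targets: 16:9 ≈ 1.778; 2:1 ≈ 2.000; 3:2 ≈ 1.500; 5:4 ≈ 1.250.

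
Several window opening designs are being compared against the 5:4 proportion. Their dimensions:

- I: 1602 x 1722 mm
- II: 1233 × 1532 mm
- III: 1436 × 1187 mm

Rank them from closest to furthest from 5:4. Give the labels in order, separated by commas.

I: 1722/1602 ≈ 1.075 → |1.075 − 1.250| = 0.175
II: 1532/1233 ≈ 1.242 → |1.242 − 1.250| = 0.008
III: 1436/1187 ≈ 1.210 → |1.210 − 1.250| = 0.040

II, III, I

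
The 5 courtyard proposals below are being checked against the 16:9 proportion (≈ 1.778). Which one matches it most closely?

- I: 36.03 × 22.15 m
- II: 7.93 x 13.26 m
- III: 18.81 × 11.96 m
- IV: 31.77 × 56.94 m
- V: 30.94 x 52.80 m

IV

Ratios (long/short): I ≈ 1.627; II ≈ 1.672; III ≈ 1.573; IV ≈ 1.792; V ≈ 1.707.
16:9 ≈ 1.778; option IV is nearest (Δ 0.014).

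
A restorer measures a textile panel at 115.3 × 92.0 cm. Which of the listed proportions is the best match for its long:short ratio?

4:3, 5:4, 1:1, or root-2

5:4

Ratio = 115.3 / 92.0 ≈ 1.253.
Distances: 4:3 1.333 (Δ 0.080); 5:4 1.250 (Δ 0.003); 1:1 1.000 (Δ 0.253); root-2 1.414 (Δ 0.161).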